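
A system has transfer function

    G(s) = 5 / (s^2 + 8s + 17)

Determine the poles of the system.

s = -4 + j, -4 - j

The poles are the roots of the denominator s^2 + 8s + 17 = 0.
Using the quadratic formula: s = (-8 ± √(-4))/2 = -4 ± 1j.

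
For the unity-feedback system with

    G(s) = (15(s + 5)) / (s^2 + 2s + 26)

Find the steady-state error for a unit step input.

e_ss = 0.2574

G(s) has no poles at the origin.
This is a Type 0 system. Kp = lim_{s→0} G(s) = 75/26.
e_ss = 1/(1 + Kp) = 1/(1 + 75/26) = 26/101 ≈ 0.2574.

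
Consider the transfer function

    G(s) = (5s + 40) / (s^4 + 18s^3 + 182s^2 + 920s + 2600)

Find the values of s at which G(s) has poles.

The poles are the roots of the denominator s^4 + 18s^3 + 182s^2 + 920s + 2600 = 0.
No real roots exist; factor into two real quadratics: (s^2 + 8s + 52)(s^2 + 10s + 50) = 0.
Each quadratic gives a conjugate pair via the quadratic formula.

s = -4 + 6j, -4 - 6j, -5 + 5j, -5 - 5j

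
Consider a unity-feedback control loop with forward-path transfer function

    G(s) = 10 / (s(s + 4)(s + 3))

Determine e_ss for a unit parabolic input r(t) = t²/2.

G(s) has one pole at the origin.
This is a Type 1 system; Ka = lim_{s→0} s^2·G(s) = 0, so the steady-state error for a parabola input is infinite.

e_ss = ∞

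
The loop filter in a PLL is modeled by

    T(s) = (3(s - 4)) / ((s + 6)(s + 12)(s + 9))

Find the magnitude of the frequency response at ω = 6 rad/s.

Substitute s = j6: numerator = -12 + j18, denominator = -324 + j1188.
|T(j6)| = |-12 + j18| / |-324 + j1188| = 21.633 / 1231.4 ≈ 0.01757.

|T(j6)| ≈ 0.01757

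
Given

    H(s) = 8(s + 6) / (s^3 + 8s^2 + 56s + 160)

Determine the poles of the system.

s = -2 + 6j, -2 - 6j, -4

The poles are the roots of the denominator s^3 + 8s^2 + 56s + 160 = 0.
Trying s = -4: the polynomial evaluates to 0, so (s + 4) is a factor.
Dividing out leaves s^2 + 4s + 40 = 0.
The quadratic formula then gives s = -2 ± 6j.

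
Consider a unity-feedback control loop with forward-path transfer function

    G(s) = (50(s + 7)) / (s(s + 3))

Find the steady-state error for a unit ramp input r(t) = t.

e_ss = 0.008571

G(s) has one pole at the origin.
This is a Type 1 system. Kv = lim_{s→0} s·G(s) = 350/3.
e_ss = 1/Kv = 1/(350/3) = 3/350 ≈ 0.008571.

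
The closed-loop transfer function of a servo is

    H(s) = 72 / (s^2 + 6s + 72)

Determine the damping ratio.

ζ ≈ 0.3536

Compare the denominator to the standard form s^2 + 2ζωₙs + ωₙ².
ωₙ² = 72, so ωₙ = √72 ≈ 8.485 rad/s.
2ζωₙ = 6, so ζ = 6/(2·√72) ≈ 0.3536.
With ζ = 0.3536 the response is underdamped.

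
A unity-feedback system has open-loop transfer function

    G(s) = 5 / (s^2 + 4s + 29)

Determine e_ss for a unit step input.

e_ss = 0.8529

G(s) has no poles at the origin.
This is a Type 0 system. Kp = lim_{s→0} G(s) = 5/29.
e_ss = 1/(1 + Kp) = 1/(1 + 5/29) = 29/34 ≈ 0.8529.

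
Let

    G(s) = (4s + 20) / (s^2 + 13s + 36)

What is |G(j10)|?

|G(j10)| ≈ 0.3086

Substitute s = j10: numerator = 20 + j40, denominator = -64 + j130.
|G(j10)| = |20 + j40| / |-64 + j130| = 44.721 / 144.90 ≈ 0.3086.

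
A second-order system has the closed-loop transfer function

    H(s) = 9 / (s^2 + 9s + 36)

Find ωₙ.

ωₙ = 6 rad/s

Compare the denominator to the standard form s^2 + 2ζωₙs + ωₙ².
ωₙ² = 36, so ωₙ = 6 rad/s.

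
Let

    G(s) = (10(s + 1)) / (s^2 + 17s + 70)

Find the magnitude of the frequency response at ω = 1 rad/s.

Substitute s = j1: numerator = 10 + j10, denominator = 69 + j17.
|G(j1)| = |10 + j10| / |69 + j17| = 14.142 / 71.063 ≈ 0.1990.

|G(j1)| ≈ 0.1990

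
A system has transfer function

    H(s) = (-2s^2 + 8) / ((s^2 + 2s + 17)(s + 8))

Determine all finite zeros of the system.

Set the numerator to zero: -2s^2 + 8 = 0, i.e. -2·(s^2 - 4) = 0.
Factoring: (s + 2)(s - 2) = 0.

s = -2, 2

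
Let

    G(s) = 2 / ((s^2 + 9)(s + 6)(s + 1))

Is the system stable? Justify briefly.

marginally stable

The poles can be read from the denominator factors: s = 3j, -3j, -6, -1.
Since the simple pole(s) at s = 3j, -3j lie on the jω-axis with none in the right half-plane, the system is marginally stable.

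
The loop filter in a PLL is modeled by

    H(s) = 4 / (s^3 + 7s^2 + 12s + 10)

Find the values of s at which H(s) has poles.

s = -1 + j, -1 - j, -5

The poles are the roots of the denominator s^3 + 7s^2 + 12s + 10 = 0.
Trying s = -5: the polynomial evaluates to 0, so (s + 5) is a factor.
Dividing out leaves s^2 + 2s + 2 = 0.
The quadratic formula then gives s = -1 ± 1j.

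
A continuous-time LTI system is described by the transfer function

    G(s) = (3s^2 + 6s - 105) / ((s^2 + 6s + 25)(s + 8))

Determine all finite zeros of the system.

Set the numerator to zero: 3s^2 + 6s - 105 = 0, i.e. 3·(s^2 + 2s - 35) = 0.
Factoring: (s - 5)(s + 7) = 0.

s = 5, -7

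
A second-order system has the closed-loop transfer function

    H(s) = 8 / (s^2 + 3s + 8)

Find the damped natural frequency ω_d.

ω_d ≈ 2.398 rad/s

Comparing s^2 + 3s + 8 to s^2 + 2ζωₙs + ωₙ²: ωₙ = √8 ≈ 2.828 rad/s and ζ = 3/(2·√8) ≈ 0.5303.
ζωₙ = 3/2 = 1.5, so ω_d = ωₙ√(1−ζ²) = √(ωₙ² − (ζωₙ)²) = √(8 − 1.5²) = √5.75 ≈ 2.398 rad/s.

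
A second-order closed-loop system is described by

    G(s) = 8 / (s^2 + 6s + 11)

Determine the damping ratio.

Compare the denominator to the standard form s^2 + 2ζωₙs + ωₙ².
ωₙ² = 11, so ωₙ = √11 ≈ 3.317 rad/s.
2ζωₙ = 6, so ζ = 6/(2·√11) ≈ 0.9045.
With ζ = 0.9045 the response is underdamped.

ζ ≈ 0.9045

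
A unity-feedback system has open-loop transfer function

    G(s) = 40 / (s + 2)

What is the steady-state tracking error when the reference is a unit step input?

G(s) has no poles at the origin.
This is a Type 0 system. Kp = lim_{s→0} G(s) = 40/2 = 20.
e_ss = 1/(1 + Kp) = 1/(1 + 20) = 1/21 ≈ 0.04762.

e_ss = 0.04762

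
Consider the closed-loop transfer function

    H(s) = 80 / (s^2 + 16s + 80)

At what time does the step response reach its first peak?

t_p ≈ 0.7854 s

Comparing s^2 + 16s + 80 to s^2 + 2ζωₙs + ωₙ²: ωₙ = √80 ≈ 8.944 rad/s and ζ = 16/(2·√80) ≈ 0.8944.
ζωₙ = 16/2 = 8, so ω_d = ωₙ√(1−ζ²) = √(ωₙ² − (ζωₙ)²) = √(80 − 8²) = √16 = 4 rad/s.
t_p = π/ω_d = π/4 ≈ 0.7854 s.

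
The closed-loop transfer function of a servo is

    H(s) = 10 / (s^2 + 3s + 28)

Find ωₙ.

Compare the denominator to the standard form s^2 + 2ζωₙs + ωₙ².
ωₙ² = 28, so ωₙ = √28 ≈ 5.292 rad/s.

ωₙ ≈ 5.292 rad/s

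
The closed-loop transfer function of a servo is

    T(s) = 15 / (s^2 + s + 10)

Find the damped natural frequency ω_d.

ω_d ≈ 3.122 rad/s

Comparing s^2 + s + 10 to s^2 + 2ζωₙs + ωₙ²: ωₙ = √10 ≈ 3.162 rad/s and ζ = 1/(2·√10) ≈ 0.1581.
ζωₙ = 1/2 = 0.5, so ω_d = ωₙ√(1−ζ²) = √(ωₙ² − (ζωₙ)²) = √(10 − 0.5²) = √9.75 ≈ 3.122 rad/s.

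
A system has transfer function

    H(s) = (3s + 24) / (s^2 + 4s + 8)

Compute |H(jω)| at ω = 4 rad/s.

Substitute s = j4: numerator = 24 + j12, denominator = -8 + j16.
|H(j4)| = |24 + j12| / |-8 + j16| = 26.833 / 17.889 = 1.500.

|H(j4)| = 1.500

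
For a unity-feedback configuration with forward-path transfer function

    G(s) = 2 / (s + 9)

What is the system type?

The denominator has no factor of s at the origin — no free integrator — so this is a Type 0 system.

Type 0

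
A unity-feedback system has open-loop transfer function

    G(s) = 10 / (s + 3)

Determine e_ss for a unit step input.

G(s) has no poles at the origin.
This is a Type 0 system. Kp = lim_{s→0} G(s) = 10/3.
e_ss = 1/(1 + Kp) = 1/(1 + 10/3) = 3/13 ≈ 0.2308.

e_ss = 0.2308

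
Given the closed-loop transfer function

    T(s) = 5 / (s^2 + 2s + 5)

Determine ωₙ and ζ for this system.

Compare the denominator to the standard form s^2 + 2ζωₙs + ωₙ².
ωₙ² = 5, so ωₙ = √5 ≈ 2.236 rad/s.
2ζωₙ = 2, so ζ = 2/(2·√5) ≈ 0.4472.

ωₙ ≈ 2.236 rad/s, ζ ≈ 0.4472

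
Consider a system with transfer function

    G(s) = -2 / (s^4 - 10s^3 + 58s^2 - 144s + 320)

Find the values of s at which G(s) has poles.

s = 4 + 4j, 4 - 4j, 1 + 3j, 1 - 3j

The poles are the roots of the denominator s^4 - 10s^3 + 58s^2 - 144s + 320 = 0.
No real roots exist; factor into two real quadratics: (s^2 - 8s + 32)(s^2 - 2s + 10) = 0.
Each quadratic gives a conjugate pair via the quadratic formula.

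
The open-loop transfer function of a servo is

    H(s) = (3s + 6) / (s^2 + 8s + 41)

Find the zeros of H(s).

Set the numerator to zero: 3s + 6 = 0, i.e. 3·(s + 2) = 0.
So s = -2.

s = -2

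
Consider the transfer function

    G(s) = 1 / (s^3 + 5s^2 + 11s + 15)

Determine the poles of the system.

s = -3, -1 ± 2j

The poles are the roots of the denominator s^3 + 5s^2 + 11s + 15 = 0.
Trying s = -3: the polynomial evaluates to 0, so (s + 3) is a factor.
Dividing out leaves s^2 + 2s + 5 = 0.
The quadratic formula then gives s = -1 ± 2j.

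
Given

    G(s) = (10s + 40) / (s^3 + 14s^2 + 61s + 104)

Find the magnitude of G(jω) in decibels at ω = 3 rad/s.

Substitute s = j3: numerator = 40 + j30, denominator = -22 + j156.
|G(j3)| = |40 + j30| / |-22 + j156| = 50 / 157.54 ≈ 0.3174.
In decibels: 20·log₁₀(0.3174) ≈ -9.97 dB.

|G(j3)|_dB ≈ -9.97 dB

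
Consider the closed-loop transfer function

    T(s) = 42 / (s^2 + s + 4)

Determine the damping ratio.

Compare the denominator to the standard form s^2 + 2ζωₙs + ωₙ².
ωₙ² = 4, so ωₙ = 2 rad/s.
2ζωₙ = 1, so ζ = 1/(2·2) = 0.25.

ζ = 0.25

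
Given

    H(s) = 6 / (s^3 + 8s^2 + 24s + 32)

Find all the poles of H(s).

s = -2 ± 2j, -4

The poles are the roots of the denominator s^3 + 8s^2 + 24s + 32 = 0.
Trying s = -4: the polynomial evaluates to 0, so (s + 4) is a factor.
Dividing out leaves s^2 + 4s + 8 = 0.
The quadratic formula then gives s = -2 ± 2j.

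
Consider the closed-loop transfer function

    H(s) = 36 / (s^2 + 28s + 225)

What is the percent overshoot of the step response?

Comparing s^2 + 28s + 225 to s^2 + 2ζωₙs + ωₙ²: ωₙ = 15 rad/s and ζ = 28/(2·15) ≈ 0.9333.
%OS = 100·exp(−πζ/√(1−ζ²)) = 100·exp(−π·0.9333/√(1−0.9333²)) ≈ 0.0284%.

%OS ≈ 0.0284%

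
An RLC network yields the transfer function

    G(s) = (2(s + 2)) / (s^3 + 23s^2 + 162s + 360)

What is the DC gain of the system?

G(0) = 1/90 ≈ 0.01111

Set s = 0: G(0) = (4) / (360) = 1/90.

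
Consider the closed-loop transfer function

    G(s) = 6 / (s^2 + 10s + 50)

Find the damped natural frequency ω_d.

ω_d = 5 rad/s

Comparing s^2 + 10s + 50 to s^2 + 2ζωₙs + ωₙ²: ωₙ = √50 ≈ 7.071 rad/s and ζ = 10/(2·√50) ≈ 0.7071.
ζωₙ = 10/2 = 5, so ω_d = ωₙ√(1−ζ²) = √(ωₙ² − (ζωₙ)²) = √(50 − 5²) = √25 = 5 rad/s.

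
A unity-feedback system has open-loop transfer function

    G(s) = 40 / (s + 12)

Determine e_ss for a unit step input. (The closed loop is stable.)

e_ss = 0.2308

G(s) has no poles at the origin.
This is a Type 0 system. Kp = lim_{s→0} G(s) = 40/12 = 10/3.
e_ss = 1/(1 + Kp) = 1/(1 + 10/3) = 3/13 ≈ 0.2308.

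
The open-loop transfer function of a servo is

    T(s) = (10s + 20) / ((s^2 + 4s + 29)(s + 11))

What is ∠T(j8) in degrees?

∠T(j8) ≈ -97.63°

At s = j8: numerator = 20 + j80, denominator = -641 + j72.
∠T = ∠num − ∠den = 75.964° − (173.59°) = -97.63°.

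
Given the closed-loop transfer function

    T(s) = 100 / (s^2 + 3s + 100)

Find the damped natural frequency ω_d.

Comparing s^2 + 3s + 100 to s^2 + 2ζωₙs + ωₙ²: ωₙ = 10 rad/s and ζ = 3/(2·10) = 0.15.
ζωₙ = 3/2 = 1.5, so ω_d = ωₙ√(1−ζ²) = √(ωₙ² − (ζωₙ)²) = √(100 − 1.5²) = √97.75 ≈ 9.887 rad/s.

ω_d ≈ 9.887 rad/s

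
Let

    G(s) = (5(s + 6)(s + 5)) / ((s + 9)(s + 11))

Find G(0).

G(0) = 50/33 ≈ 1.515

At s = 0 each factor (s + a) contributes a and each (s^2 + bs + c) contributes c.
G(0) = 5·(6) · (5) / ((9) · (11)) = 150/99 = 50/33.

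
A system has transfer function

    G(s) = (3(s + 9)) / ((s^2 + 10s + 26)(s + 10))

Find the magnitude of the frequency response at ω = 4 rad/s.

Substitute s = j4: numerator = 27 + j12, denominator = -60 + j440.
|G(j4)| = |27 + j12| / |-60 + j440| = 29.547 / 444.07 ≈ 0.06654.

|G(j4)| ≈ 0.06654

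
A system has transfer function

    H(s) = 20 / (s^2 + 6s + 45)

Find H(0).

At s = 0 each factor (s + a) contributes a and each (s^2 + bs + c) contributes c.
H(0) = 20·1 / ((45)) = 20/45 = 4/9.

H(0) = 4/9 ≈ 0.4444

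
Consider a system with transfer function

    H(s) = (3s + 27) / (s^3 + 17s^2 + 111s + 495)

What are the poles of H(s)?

s = -3 + 6j, -3 - 6j, -11

The poles are the roots of the denominator s^3 + 17s^2 + 111s + 495 = 0.
Trying s = -11: the polynomial evaluates to 0, so (s + 11) is a factor.
Dividing out leaves s^2 + 6s + 45 = 0.
The quadratic formula then gives s = -3 ± 6j.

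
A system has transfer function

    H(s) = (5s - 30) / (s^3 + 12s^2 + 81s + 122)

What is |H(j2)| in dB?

|H(j2)|_dB ≈ -14.7 dB

Substitute s = j2: numerator = -30 + j10, denominator = 74 + j154.
|H(j2)| = |-30 + j10| / |74 + j154| = 31.623 / 170.86 ≈ 0.1851.
In decibels: 20·log₁₀(0.1851) ≈ -14.7 dB.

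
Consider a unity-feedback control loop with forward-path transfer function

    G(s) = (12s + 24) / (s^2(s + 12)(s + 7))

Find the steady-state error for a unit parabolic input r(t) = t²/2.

G(s) has 2 poles at the origin.
This is a Type 2 system. Ka = lim_{s→0} s^2·G(s) = 24/84 = 2/7.
e_ss = 1/Ka = 1/(2/7) = 7/2 ≈ 3.500.

e_ss = 3.500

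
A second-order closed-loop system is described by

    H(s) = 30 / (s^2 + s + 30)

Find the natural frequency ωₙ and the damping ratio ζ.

ωₙ ≈ 5.477 rad/s, ζ ≈ 0.09129

Compare the denominator to the standard form s^2 + 2ζωₙs + ωₙ².
ωₙ² = 30, so ωₙ = √30 ≈ 5.477 rad/s.
2ζωₙ = 1, so ζ = 1/(2·√30) ≈ 0.09129.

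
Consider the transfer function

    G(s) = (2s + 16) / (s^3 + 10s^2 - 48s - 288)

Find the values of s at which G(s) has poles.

s = -4, 6, -12

The poles are the roots of the denominator s^3 + 10s^2 - 48s - 288 = 0.
Trying s = -4: the polynomial evaluates to 0, so (s + 4) is a factor.
Dividing out leaves s^2 + 6s - 72 = 0.
Factoring the quadratic: (s - 6)(s + 12) = 0.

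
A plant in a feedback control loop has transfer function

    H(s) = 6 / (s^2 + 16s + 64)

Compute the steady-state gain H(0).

H(0) = 3/32 ≈ 0.09375

Set s = 0: H(0) = (6) / (64) = 3/32.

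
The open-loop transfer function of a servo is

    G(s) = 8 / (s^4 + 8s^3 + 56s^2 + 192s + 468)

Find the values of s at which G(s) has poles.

s = -1 ± 5j, -3 ± 3j

The poles are the roots of the denominator s^4 + 8s^3 + 56s^2 + 192s + 468 = 0.
No real roots exist; factor into two real quadratics: (s^2 + 2s + 26)(s^2 + 6s + 18) = 0.
Each quadratic gives a conjugate pair via the quadratic formula.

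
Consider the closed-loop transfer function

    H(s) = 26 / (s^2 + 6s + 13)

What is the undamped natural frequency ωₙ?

Compare the denominator to the standard form s^2 + 2ζωₙs + ωₙ².
ωₙ² = 13, so ωₙ = √13 ≈ 3.606 rad/s.

ωₙ ≈ 3.606 rad/s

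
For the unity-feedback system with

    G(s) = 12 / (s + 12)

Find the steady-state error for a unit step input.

e_ss = 0.5000

G(s) has no poles at the origin.
This is a Type 0 system. Kp = lim_{s→0} G(s) = 12/12 = 1.
e_ss = 1/(1 + Kp) = 1/(1 + 1) = 1/2 ≈ 0.5000.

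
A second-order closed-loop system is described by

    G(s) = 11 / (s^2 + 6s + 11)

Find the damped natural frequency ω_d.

ω_d ≈ 1.414 rad/s

Comparing s^2 + 6s + 11 to s^2 + 2ζωₙs + ωₙ²: ωₙ = √11 ≈ 3.317 rad/s and ζ = 6/(2·√11) ≈ 0.9045.
ζωₙ = 6/2 = 3, so ω_d = ωₙ√(1−ζ²) = √(ωₙ² − (ζωₙ)²) = √(11 − 3²) = √2 ≈ 1.414 rad/s.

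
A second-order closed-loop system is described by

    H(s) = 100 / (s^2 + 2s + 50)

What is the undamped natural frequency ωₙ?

Compare the denominator to the standard form s^2 + 2ζωₙs + ωₙ².
ωₙ² = 50, so ωₙ = √50 ≈ 7.071 rad/s.

ωₙ ≈ 7.071 rad/s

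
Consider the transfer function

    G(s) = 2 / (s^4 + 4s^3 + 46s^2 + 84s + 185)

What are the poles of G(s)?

s = -1 ± 6j, -1 ± 2j

The poles are the roots of the denominator s^4 + 4s^3 + 46s^2 + 84s + 185 = 0.
No real roots exist; factor into two real quadratics: (s^2 + 2s + 37)(s^2 + 2s + 5) = 0.
Each quadratic gives a conjugate pair via the quadratic formula.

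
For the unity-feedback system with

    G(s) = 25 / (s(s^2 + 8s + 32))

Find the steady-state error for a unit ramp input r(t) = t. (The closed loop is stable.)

e_ss = 1.280

G(s) has one pole at the origin.
This is a Type 1 system. Kv = lim_{s→0} s·G(s) = 25/32.
e_ss = 1/Kv = 1/(25/32) = 32/25 ≈ 1.280.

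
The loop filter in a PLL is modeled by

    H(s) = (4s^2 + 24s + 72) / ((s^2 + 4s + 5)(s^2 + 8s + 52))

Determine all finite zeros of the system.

Set the numerator to zero: 4s^2 + 24s + 72 = 0, i.e. 4·(s^2 + 6s + 18) = 0.
Factoring: (s^2 + 6s + 18) = 0.

s = -3 + 3j, -3 - 3j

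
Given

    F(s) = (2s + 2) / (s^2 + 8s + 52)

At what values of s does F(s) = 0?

Set the numerator to zero: 2s + 2 = 0, i.e. 2·(s + 1) = 0.
So s = -1.

s = -1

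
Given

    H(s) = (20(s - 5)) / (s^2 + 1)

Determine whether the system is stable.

marginally stable

The denominator s^2 + 1 factors as (s^2 + 1), giving poles at s = ±j.
Since the simple pole(s) at s = ±j lie on the jω-axis with none in the right half-plane, the system is marginally stable.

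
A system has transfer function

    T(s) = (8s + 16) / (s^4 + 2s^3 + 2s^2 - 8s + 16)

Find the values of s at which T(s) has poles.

s = -2 + 2j, -2 - 2j, 1 + j, 1 - j

The poles are the roots of the denominator s^4 + 2s^3 + 2s^2 - 8s + 16 = 0.
No real roots exist; factor into two real quadratics: (s^2 + 4s + 8)(s^2 - 2s + 2) = 0.
Each quadratic gives a conjugate pair via the quadratic formula.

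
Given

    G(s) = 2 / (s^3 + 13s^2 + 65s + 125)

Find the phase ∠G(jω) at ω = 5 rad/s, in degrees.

At s = j5: numerator = 2, denominator = -200 + j200.
∠G = ∠num − ∠den = 0° − (135°) = -135°.

∠G(j5) ≈ -135°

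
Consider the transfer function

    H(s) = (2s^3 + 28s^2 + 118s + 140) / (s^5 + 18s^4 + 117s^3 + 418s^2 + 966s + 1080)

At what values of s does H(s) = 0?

s = -5, -7, -2

Set the numerator to zero: 2s^3 + 28s^2 + 118s + 140 = 0, i.e. 2·(s^3 + 14s^2 + 59s + 70) = 0.
Factoring: (s + 5)(s + 7)(s + 2) = 0.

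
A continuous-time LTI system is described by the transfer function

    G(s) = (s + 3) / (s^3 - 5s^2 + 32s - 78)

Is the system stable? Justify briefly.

The denominator s^3 - 5s^2 + 32s - 78 factors as (s - 3)(s^2 - 2s + 26), giving poles at s = 3, 1 + 5j, 1 - 5j.
Since the pole(s) at s = 3, 1 ± 5j lie in the right half-plane, the system is unstable.

unstable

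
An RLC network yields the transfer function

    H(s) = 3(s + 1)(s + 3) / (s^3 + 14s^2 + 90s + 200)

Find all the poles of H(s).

The poles are the roots of the denominator s^3 + 14s^2 + 90s + 200 = 0.
Trying s = -4: the polynomial evaluates to 0, so (s + 4) is a factor.
Dividing out leaves s^2 + 10s + 50 = 0.
The quadratic formula then gives s = -5 ± 5j.

s = -5 + 5j, -5 - 5j, -4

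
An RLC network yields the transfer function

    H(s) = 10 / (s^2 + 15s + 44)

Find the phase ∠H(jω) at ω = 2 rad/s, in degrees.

∠H(j2) ≈ -36.87°

At s = j2: numerator = 10, denominator = 40 + j30.
∠H = ∠num − ∠den = 0° − (36.870°) = -36.87°.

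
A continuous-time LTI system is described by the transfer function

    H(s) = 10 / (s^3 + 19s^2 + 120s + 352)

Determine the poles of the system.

s = -4 ± 4j, -11

The poles are the roots of the denominator s^3 + 19s^2 + 120s + 352 = 0.
Trying s = -11: the polynomial evaluates to 0, so (s + 11) is a factor.
Dividing out leaves s^2 + 8s + 32 = 0.
The quadratic formula then gives s = -4 ± 4j.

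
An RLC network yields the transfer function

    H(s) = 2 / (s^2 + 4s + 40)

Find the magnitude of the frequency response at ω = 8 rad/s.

|H(j8)| = 0.05000

Substitute s = j8: numerator = 2, denominator = -24 + j32.
|H(j8)| = |2| / |-24 + j32| = 2 / 40 = 0.05000.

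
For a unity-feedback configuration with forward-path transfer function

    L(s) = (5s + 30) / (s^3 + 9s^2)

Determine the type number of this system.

Factor s from the denominator: s^3 + 9s^2 = s^2·(s + 9).
There are 2 poles at the origin, so the system is Type 2.

Type 2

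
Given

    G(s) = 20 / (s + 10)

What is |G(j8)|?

|G(j8)| ≈ 1.562

Substitute s = j8: numerator = 20, denominator = 10 + j8.
|G(j8)| = |20| / |10 + j8| = 20 / 12.806 ≈ 1.562.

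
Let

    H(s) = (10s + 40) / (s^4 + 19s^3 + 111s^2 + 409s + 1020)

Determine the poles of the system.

The poles are the roots of the denominator s^4 + 19s^3 + 111s^2 + 409s + 1020 = 0.
Trying s = -5: the polynomial evaluates to 0, so (s + 5) is a factor.
Dividing out leaves s^3 + 14s^2 + 41s + 204 = 0.
This factors further as (s^2 + 2s + 17)(s + 12) = 0.

s = -1 + 4j, -1 - 4j, -5, -12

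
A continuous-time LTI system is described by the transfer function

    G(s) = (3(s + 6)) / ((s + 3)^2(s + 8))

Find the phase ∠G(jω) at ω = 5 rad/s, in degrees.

At s = j5: numerator = 18 + j15, denominator = -278 + j160.
∠G = ∠num − ∠den = 39.806° − (150.08°) = -110.3°.

∠G(j5) ≈ -110.3°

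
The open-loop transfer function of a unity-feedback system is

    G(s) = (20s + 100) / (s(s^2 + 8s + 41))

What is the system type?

Type 1

The denominator has 1 factor of s at the origin (free integrator), so this is a Type 1 system.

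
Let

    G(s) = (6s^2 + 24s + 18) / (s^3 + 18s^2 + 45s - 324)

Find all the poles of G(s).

The poles are the roots of the denominator s^3 + 18s^2 + 45s - 324 = 0.
Trying s = -12: the polynomial evaluates to 0, so (s + 12) is a factor.
Dividing out leaves s^2 + 6s - 27 = 0.
Factoring the quadratic: (s - 3)(s + 9) = 0.

s = -12, 3, -9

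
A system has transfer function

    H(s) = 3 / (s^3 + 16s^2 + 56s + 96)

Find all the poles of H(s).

The poles are the roots of the denominator s^3 + 16s^2 + 56s + 96 = 0.
Trying s = -12: the polynomial evaluates to 0, so (s + 12) is a factor.
Dividing out leaves s^2 + 4s + 8 = 0.
The quadratic formula then gives s = -2 ± 2j.

s = -2 ± 2j, -12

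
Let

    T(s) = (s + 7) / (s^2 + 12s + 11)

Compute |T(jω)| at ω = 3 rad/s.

Substitute s = j3: numerator = 7 + j3, denominator = 2 + j36.
|T(j3)| = |7 + j3| / |2 + j36| = 7.6158 / 36.056 ≈ 0.2112.

|T(j3)| ≈ 0.2112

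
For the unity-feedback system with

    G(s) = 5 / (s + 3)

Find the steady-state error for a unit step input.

G(s) has no poles at the origin.
This is a Type 0 system. Kp = lim_{s→0} G(s) = 5/3.
e_ss = 1/(1 + Kp) = 1/(1 + 5/3) = 3/8 ≈ 0.3750.

e_ss = 0.3750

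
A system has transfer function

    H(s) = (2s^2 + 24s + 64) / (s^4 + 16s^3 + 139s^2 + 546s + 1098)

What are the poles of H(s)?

The poles are the roots of the denominator s^4 + 16s^3 + 139s^2 + 546s + 1098 = 0.
No real roots exist; factor into two real quadratics: (s^2 + 6s + 18)(s^2 + 10s + 61) = 0.
Each quadratic gives a conjugate pair via the quadratic formula.

s = -3 + 3j, -3 - 3j, -5 + 6j, -5 - 6j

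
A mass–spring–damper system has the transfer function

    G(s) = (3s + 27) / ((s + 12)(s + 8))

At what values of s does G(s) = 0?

s = -9

Set the numerator to zero: 3s + 27 = 0, i.e. 3·(s + 9) = 0.
So s = -9.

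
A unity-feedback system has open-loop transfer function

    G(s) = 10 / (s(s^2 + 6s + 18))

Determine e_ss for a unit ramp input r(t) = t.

G(s) has one pole at the origin.
This is a Type 1 system. Kv = lim_{s→0} s·G(s) = 10/18 = 5/9.
e_ss = 1/Kv = 1/(5/9) = 9/5 ≈ 1.800.

e_ss = 1.800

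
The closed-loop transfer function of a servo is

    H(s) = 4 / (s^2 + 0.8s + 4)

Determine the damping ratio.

ζ = 0.2

Compare the denominator to the standard form s^2 + 2ζωₙs + ωₙ².
ωₙ² = 4, so ωₙ = 2 rad/s.
2ζωₙ = 0.8, so ζ = 0.8/(2·2) = 0.2.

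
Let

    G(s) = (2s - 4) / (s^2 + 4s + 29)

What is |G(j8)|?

Substitute s = j8: numerator = -4 + j16, denominator = -35 + j32.
|G(j8)| = |-4 + j16| / |-35 + j32| = 16.492 / 47.424 ≈ 0.3478.

|G(j8)| ≈ 0.3478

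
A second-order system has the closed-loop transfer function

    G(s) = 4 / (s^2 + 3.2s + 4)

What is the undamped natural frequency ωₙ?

ωₙ = 2 rad/s

Compare the denominator to the standard form s^2 + 2ζωₙs + ωₙ².
ωₙ² = 4, so ωₙ = 2 rad/s.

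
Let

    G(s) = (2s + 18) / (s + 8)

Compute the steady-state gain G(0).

G(0) = 9/4 ≈ 2.250

Set s = 0: G(0) = (18) / (8) = 9/4.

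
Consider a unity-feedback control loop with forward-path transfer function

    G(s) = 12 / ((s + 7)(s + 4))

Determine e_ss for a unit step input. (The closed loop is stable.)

e_ss = 0.7000

G(s) has no poles at the origin.
This is a Type 0 system. Kp = lim_{s→0} G(s) = 12/28 = 3/7.
e_ss = 1/(1 + Kp) = 1/(1 + 3/7) = 7/10 ≈ 0.7000.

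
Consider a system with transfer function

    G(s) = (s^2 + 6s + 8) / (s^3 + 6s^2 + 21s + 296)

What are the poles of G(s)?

s = 1 + 6j, 1 - 6j, -8

The poles are the roots of the denominator s^3 + 6s^2 + 21s + 296 = 0.
Trying s = -8: the polynomial evaluates to 0, so (s + 8) is a factor.
Dividing out leaves s^2 - 2s + 37 = 0.
The quadratic formula then gives s = 1 ± 6j.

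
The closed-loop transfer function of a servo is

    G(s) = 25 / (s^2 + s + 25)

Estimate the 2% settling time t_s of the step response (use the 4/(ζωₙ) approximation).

Comparing s^2 + s + 25 to s^2 + 2ζωₙs + ωₙ²: ωₙ = 5 rad/s and ζ = 1/(2·5) = 0.1.
ζωₙ = 1/2 = 0.5, so t_s ≈ 4/(ζωₙ) = 4/0.5 = 8 s.

t_s ≈ 8 s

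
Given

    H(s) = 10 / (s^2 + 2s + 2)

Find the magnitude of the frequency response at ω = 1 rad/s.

Substitute s = j1: numerator = 10, denominator = 1 + j2.
|H(j1)| = |10| / |1 + j2| = 10 / 2.2361 ≈ 4.472.

|H(j1)| ≈ 4.472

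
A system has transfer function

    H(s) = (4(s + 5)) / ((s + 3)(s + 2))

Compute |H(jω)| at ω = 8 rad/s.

Substitute s = j8: numerator = 20 + j32, denominator = -58 + j40.
|H(j8)| = |20 + j32| / |-58 + j40| = 37.736 / 70.456 ≈ 0.5356.

|H(j8)| ≈ 0.5356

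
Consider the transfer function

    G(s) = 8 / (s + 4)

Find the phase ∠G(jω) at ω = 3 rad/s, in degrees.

At s = j3: numerator = 8, denominator = 4 + j3.
∠G = ∠num − ∠den = 0° − (36.870°) = -36.87°.

∠G(j3) ≈ -36.87°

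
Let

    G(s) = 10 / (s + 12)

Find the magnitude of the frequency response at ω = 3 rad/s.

|G(j3)| ≈ 0.8085

Substitute s = j3: numerator = 10, denominator = 12 + j3.
|G(j3)| = |10| / |12 + j3| = 10 / 12.369 ≈ 0.8085.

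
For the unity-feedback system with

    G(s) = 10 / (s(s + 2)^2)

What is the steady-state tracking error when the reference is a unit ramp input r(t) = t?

e_ss = 0.4000

G(s) has one pole at the origin.
This is a Type 1 system. Kv = lim_{s→0} s·G(s) = 10/4 = 5/2.
e_ss = 1/Kv = 1/(5/2) = 2/5 ≈ 0.4000.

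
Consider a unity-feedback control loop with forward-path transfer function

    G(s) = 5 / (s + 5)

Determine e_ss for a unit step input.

G(s) has no poles at the origin.
This is a Type 0 system. Kp = lim_{s→0} G(s) = 5/5 = 1.
e_ss = 1/(1 + Kp) = 1/(1 + 1) = 1/2 ≈ 0.5000.

e_ss = 0.5000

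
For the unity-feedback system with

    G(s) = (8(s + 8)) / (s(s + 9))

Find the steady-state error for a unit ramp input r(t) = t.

G(s) has one pole at the origin.
This is a Type 1 system. Kv = lim_{s→0} s·G(s) = 64/9.
e_ss = 1/Kv = 1/(64/9) = 9/64 ≈ 0.1406.

e_ss = 0.1406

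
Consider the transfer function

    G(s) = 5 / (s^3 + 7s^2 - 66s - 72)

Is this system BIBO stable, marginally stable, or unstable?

The denominator s^3 + 7s^2 - 66s - 72 factors as (s - 6)(s + 12)(s + 1), giving poles at s = 6, -12, -1.
Since the pole(s) at s = 6 lie in the right half-plane, the system is unstable.

unstable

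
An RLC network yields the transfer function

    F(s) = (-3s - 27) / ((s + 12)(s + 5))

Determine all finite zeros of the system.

Set the numerator to zero: -3s - 27 = 0, i.e. -3·(s + 9) = 0.
So s = -9.

s = -9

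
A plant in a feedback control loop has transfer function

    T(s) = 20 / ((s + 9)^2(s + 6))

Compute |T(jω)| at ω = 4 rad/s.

Substitute s = j4: numerator = 20, denominator = 102 + j692.
|T(j4)| = |20| / |102 + j692| = 20 / 699.48 ≈ 0.02859.

|T(j4)| ≈ 0.02859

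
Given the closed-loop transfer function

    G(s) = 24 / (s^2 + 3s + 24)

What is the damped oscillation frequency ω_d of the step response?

Comparing s^2 + 3s + 24 to s^2 + 2ζωₙs + ωₙ²: ωₙ = √24 ≈ 4.899 rad/s and ζ = 3/(2·√24) ≈ 0.3062.
ζωₙ = 3/2 = 1.5, so ω_d = ωₙ√(1−ζ²) = √(ωₙ² − (ζωₙ)²) = √(24 − 1.5²) = √21.75 ≈ 4.664 rad/s.

ω_d ≈ 4.664 rad/s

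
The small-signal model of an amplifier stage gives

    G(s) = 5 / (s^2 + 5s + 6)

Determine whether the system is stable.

stable

The denominator s^2 + 5s + 6 factors as (s + 3)(s + 2), giving poles at s = -3, -2.
Since all poles lie strictly in the left half-plane, the system is stable.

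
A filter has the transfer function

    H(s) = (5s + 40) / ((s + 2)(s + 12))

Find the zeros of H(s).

Set the numerator to zero: 5s + 40 = 0, i.e. 5·(s + 8) = 0.
So s = -8.

s = -8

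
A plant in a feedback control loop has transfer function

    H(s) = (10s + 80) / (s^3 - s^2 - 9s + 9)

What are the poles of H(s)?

s = -3, 3, 1

The poles are the roots of the denominator s^3 - s^2 - 9s + 9 = 0.
Trying s = -3: the polynomial evaluates to 0, so (s + 3) is a factor.
Dividing out leaves s^2 - 4s + 3 = 0.
Factoring the quadratic: (s - 3)(s - 1) = 0.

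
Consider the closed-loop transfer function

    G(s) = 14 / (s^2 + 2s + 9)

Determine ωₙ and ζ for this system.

ωₙ = 3 rad/s, ζ ≈ 0.3333

Compare the denominator to the standard form s^2 + 2ζωₙs + ωₙ².
ωₙ² = 9, so ωₙ = 3 rad/s.
2ζωₙ = 2, so ζ = 2/(2·3) ≈ 0.3333.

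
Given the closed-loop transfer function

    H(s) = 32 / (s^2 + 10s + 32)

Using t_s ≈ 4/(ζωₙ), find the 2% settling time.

t_s ≈ 0.8000 s

Comparing s^2 + 10s + 32 to s^2 + 2ζωₙs + ωₙ²: ωₙ = √32 ≈ 5.657 rad/s and ζ = 10/(2·√32) ≈ 0.8839.
ζωₙ = 10/2 = 5, so t_s ≈ 4/(ζωₙ) = 4/5 = 0.8000 s.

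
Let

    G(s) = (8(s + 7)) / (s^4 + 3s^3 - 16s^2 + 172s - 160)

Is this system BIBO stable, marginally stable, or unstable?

The denominator s^4 + 3s^3 - 16s^2 + 172s - 160 factors as (s + 8)(s^2 - 4s + 20)(s - 1), giving poles at s = -8, 2 ± 4j, 1.
Since the pole(s) at s = 2 + 4j, 2 - 4j, 1 lie in the right half-plane, the system is unstable.

unstable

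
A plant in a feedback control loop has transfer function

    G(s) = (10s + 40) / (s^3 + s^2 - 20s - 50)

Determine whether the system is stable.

The denominator s^3 + s^2 - 20s - 50 factors as (s - 5)(s^2 + 6s + 10), giving poles at s = 5, -3 + j, -3 - j.
Since the pole(s) at s = 5 lie in the right half-plane, the system is unstable.

unstable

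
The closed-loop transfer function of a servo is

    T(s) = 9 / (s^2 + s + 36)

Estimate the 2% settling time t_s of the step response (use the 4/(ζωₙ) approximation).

t_s ≈ 8 s

Comparing s^2 + s + 36 to s^2 + 2ζωₙs + ωₙ²: ωₙ = 6 rad/s and ζ = 1/(2·6) ≈ 0.08333.
ζωₙ = 1/2 = 0.5, so t_s ≈ 4/(ζωₙ) = 4/0.5 = 8 s.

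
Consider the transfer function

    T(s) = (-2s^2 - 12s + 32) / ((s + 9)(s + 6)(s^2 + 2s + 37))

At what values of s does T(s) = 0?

Set the numerator to zero: -2s^2 - 12s + 32 = 0, i.e. -2·(s^2 + 6s - 16) = 0.
Factoring: (s + 8)(s - 2) = 0.

s = -8, 2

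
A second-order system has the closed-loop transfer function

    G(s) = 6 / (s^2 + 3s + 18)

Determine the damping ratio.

Compare the denominator to the standard form s^2 + 2ζωₙs + ωₙ².
ωₙ² = 18, so ωₙ = √18 ≈ 4.243 rad/s.
2ζωₙ = 3, so ζ = 3/(2·√18) ≈ 0.3536.
With ζ = 0.3536 the response is underdamped.

ζ ≈ 0.3536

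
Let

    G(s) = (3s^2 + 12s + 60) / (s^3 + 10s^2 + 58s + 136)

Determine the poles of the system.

s = -4, -3 ± 5j

The poles are the roots of the denominator s^3 + 10s^2 + 58s + 136 = 0.
Trying s = -4: the polynomial evaluates to 0, so (s + 4) is a factor.
Dividing out leaves s^2 + 6s + 34 = 0.
The quadratic formula then gives s = -3 ± 5j.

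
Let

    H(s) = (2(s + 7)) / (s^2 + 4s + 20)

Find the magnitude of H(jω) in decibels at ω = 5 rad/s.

|H(j5)|_dB ≈ -1.57 dB

Substitute s = j5: numerator = 14 + j10, denominator = -5 + j20.
|H(j5)| = |14 + j10| / |-5 + j20| = 17.205 / 20.616 ≈ 0.8345.
In decibels: 20·log₁₀(0.8345) ≈ -1.57 dB.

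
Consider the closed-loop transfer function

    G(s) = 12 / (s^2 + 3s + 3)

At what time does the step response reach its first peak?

t_p ≈ 3.628 s

Comparing s^2 + 3s + 3 to s^2 + 2ζωₙs + ωₙ²: ωₙ = √3 ≈ 1.732 rad/s and ζ = 3/(2·√3) ≈ 0.8660.
ζωₙ = 3/2 = 1.5, so ω_d = ωₙ√(1−ζ²) = √(ωₙ² − (ζωₙ)²) = √(3 − 1.5²) = √0.75 ≈ 0.8660 rad/s.
t_p = π/ω_d = π/0.8660 ≈ 3.628 s.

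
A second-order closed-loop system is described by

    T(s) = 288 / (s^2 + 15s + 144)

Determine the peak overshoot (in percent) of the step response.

Comparing s^2 + 15s + 144 to s^2 + 2ζωₙs + ωₙ²: ωₙ = 12 rad/s and ζ = 15/(2·12) = 0.625.
%OS = 100·exp(−πζ/√(1−ζ²)) = 100·exp(−π·0.625/√(1−0.625²)) ≈ 8.08%.

%OS ≈ 8.08%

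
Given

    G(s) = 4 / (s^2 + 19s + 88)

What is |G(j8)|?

Substitute s = j8: numerator = 4, denominator = 24 + j152.
|G(j8)| = |4| / |24 + j152| = 4 / 153.88 ≈ 0.02599.

|G(j8)| ≈ 0.02599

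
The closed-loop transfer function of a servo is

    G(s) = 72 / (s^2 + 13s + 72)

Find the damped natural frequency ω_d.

ω_d ≈ 5.454 rad/s

Comparing s^2 + 13s + 72 to s^2 + 2ζωₙs + ωₙ²: ωₙ = √72 ≈ 8.485 rad/s and ζ = 13/(2·√72) ≈ 0.7660.
ζωₙ = 13/2 = 6.5, so ω_d = ωₙ√(1−ζ²) = √(ωₙ² − (ζωₙ)²) = √(72 − 6.5²) = √29.75 ≈ 5.454 rad/s.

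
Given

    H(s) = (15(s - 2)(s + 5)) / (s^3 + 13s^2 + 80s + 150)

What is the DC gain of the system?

Set s = 0: H(0) = (-150) / (150) = -1.

H(0) = -1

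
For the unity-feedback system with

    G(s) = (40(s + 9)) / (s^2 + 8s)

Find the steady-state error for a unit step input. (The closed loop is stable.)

e_ss = 0

G(s) has one pole at the origin.
This is a Type 1 system; for a step input the steady-state error is zero.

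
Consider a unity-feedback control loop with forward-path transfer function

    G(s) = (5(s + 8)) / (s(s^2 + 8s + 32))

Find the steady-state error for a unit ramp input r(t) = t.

e_ss = 0.8000

G(s) has one pole at the origin.
This is a Type 1 system. Kv = lim_{s→0} s·G(s) = 40/32 = 5/4.
e_ss = 1/Kv = 1/(5/4) = 4/5 ≈ 0.8000.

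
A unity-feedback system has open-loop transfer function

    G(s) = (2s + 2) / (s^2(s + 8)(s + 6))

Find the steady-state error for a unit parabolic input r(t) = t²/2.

e_ss = 24

G(s) has 2 poles at the origin.
This is a Type 2 system. Ka = lim_{s→0} s^2·G(s) = 2/48 = 1/24.
e_ss = 1/Ka = 1/(1/24) = 24.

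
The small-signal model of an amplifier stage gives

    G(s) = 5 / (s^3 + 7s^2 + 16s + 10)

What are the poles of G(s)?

The poles are the roots of the denominator s^3 + 7s^2 + 16s + 10 = 0.
Trying s = -1: the polynomial evaluates to 0, so (s + 1) is a factor.
Dividing out leaves s^2 + 6s + 10 = 0.
The quadratic formula then gives s = -3 ± 1j.

s = -1, -3 ± j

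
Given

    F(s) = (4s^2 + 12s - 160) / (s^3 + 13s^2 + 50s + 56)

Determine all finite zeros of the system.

s = 5, -8

Set the numerator to zero: 4s^2 + 12s - 160 = 0, i.e. 4·(s^2 + 3s - 40) = 0.
Factoring: (s - 5)(s + 8) = 0.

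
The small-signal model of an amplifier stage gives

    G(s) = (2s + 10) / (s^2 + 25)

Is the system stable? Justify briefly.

marginally stable

The poles can be read from the denominator factors: s = 5j, -5j.
Since the simple pole(s) at s = 5j, -5j lie on the jω-axis with none in the right half-plane, the system is marginally stable.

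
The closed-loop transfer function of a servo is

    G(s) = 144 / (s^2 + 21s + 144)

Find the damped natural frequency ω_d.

ω_d ≈ 5.809 rad/s

Comparing s^2 + 21s + 144 to s^2 + 2ζωₙs + ωₙ²: ωₙ = 12 rad/s and ζ = 21/(2·12) = 0.875.
ζωₙ = 21/2 = 10.5, so ω_d = ωₙ√(1−ζ²) = √(ωₙ² − (ζωₙ)²) = √(144 − 10.5²) = √33.75 ≈ 5.809 rad/s.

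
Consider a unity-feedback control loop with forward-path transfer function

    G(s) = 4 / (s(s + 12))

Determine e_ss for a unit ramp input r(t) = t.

G(s) has one pole at the origin.
This is a Type 1 system. Kv = lim_{s→0} s·G(s) = 4/12 = 1/3.
e_ss = 1/Kv = 1/(1/3) = 3.

e_ss = 3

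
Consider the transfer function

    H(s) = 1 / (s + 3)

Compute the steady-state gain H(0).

Set s = 0: H(0) = (1) / (3) = 1/3.

H(0) = 1/3 ≈ 0.3333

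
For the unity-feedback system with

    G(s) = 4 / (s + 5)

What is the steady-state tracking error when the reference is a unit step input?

e_ss = 0.5556

G(s) has no poles at the origin.
This is a Type 0 system. Kp = lim_{s→0} G(s) = 4/5.
e_ss = 1/(1 + Kp) = 1/(1 + 4/5) = 5/9 ≈ 0.5556.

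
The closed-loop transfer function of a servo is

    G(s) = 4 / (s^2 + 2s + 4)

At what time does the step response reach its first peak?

Comparing s^2 + 2s + 4 to s^2 + 2ζωₙs + ωₙ²: ωₙ = 2 rad/s and ζ = 2/(2·2) = 0.5.
ζωₙ = 2/2 = 1, so ω_d = ωₙ√(1−ζ²) = √(ωₙ² − (ζωₙ)²) = √(4 − 1²) = √3 ≈ 1.732 rad/s.
t_p = π/ω_d = π/1.732 ≈ 1.814 s.

t_p ≈ 1.814 s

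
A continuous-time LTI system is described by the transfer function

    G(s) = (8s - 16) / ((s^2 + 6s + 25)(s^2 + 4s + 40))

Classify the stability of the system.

stable

The poles can be read from the denominator factors: s = -3 + 4j, -3 - 4j, -2 + 6j, -2 - 6j.
Since all poles lie strictly in the left half-plane, the system is stable.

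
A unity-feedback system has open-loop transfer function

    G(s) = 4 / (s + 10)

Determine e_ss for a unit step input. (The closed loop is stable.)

e_ss = 0.7143

G(s) has no poles at the origin.
This is a Type 0 system. Kp = lim_{s→0} G(s) = 4/10 = 2/5.
e_ss = 1/(1 + Kp) = 1/(1 + 2/5) = 5/7 ≈ 0.7143.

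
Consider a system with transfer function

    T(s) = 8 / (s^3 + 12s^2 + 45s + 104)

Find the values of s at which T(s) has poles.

The poles are the roots of the denominator s^3 + 12s^2 + 45s + 104 = 0.
Trying s = -8: the polynomial evaluates to 0, so (s + 8) is a factor.
Dividing out leaves s^2 + 4s + 13 = 0.
The quadratic formula then gives s = -2 ± 3j.

s = -2 ± 3j, -8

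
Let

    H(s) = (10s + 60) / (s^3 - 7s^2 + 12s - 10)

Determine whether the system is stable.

The denominator s^3 - 7s^2 + 12s - 10 factors as (s^2 - 2s + 2)(s - 5), giving poles at s = 1 ± j, 5.
Since the pole(s) at s = 1 ± j, 5 lie in the right half-plane, the system is unstable.

unstable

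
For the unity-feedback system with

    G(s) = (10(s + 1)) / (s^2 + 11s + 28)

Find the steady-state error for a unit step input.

G(s) has no poles at the origin.
This is a Type 0 system. Kp = lim_{s→0} G(s) = 10/28 = 5/14.
e_ss = 1/(1 + Kp) = 1/(1 + 5/14) = 14/19 ≈ 0.7368.

e_ss = 0.7368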